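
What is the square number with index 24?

The 24th square number is n² with n = 24.
24² = 576.

576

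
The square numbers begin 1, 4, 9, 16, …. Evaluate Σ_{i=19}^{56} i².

Σ_{i=19}^{56} i² = 60116 − 2109 = 58007.

58007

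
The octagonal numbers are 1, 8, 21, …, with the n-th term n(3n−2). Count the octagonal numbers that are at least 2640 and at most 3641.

The n-th octagonal number is n(3n−2).
Smallest index with value ≥ 2640: n = 30 (giving 2640).
Largest index with value ≤ 3641: n = 35 (giving 3605).
Indices 30 through 35: 6 terms.

6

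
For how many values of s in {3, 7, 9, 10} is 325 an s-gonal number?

s = 3: P(3, 25) = 325. ✓
s = 7: P(7, 11) = 286 and P(7, 12) = 342; 325 is not s-gonal.
s = 9: P(9, 10) = 325. ✓
s = 10: P(10, 9) = 297 and P(10, 10) = 370; 325 is not s-gonal.
Hits: s ∈ {3, 9} → 2.

2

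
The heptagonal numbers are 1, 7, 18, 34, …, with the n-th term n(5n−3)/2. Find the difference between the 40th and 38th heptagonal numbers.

387

40·(5·40 − 3)/2 = 3940 and 38·(5·38 − 3)/2 = 3553.
Difference: 3940 − 3553 = 387.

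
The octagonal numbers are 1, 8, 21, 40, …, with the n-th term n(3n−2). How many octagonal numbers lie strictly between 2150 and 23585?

The n-th octagonal number is n(3n−2).
Smallest index with value > 2150: n = 28 (giving 2296).
Largest index with value < 23585: n = 88 (giving 23056).
Indices 28 through 88: 61 terms.

61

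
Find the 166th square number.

The 166th square number is n² with n = 166.
166² = 27556.

27556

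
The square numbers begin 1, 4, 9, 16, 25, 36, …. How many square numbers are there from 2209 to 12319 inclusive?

The n-th square number is n².
Smallest index with value ≥ 2209: n = 47 (giving 2209).
Largest index with value ≤ 12319: n = 110 (giving 12100).
Indices 47 through 110: 64 terms.

64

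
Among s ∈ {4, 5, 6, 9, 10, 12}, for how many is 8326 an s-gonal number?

1

s = 4: P(4, 91) = 8281 and P(4, 92) = 8464; 8326 is not s-gonal.
s = 5: P(5, 74) = 8177 and P(5, 75) = 8400; 8326 is not s-gonal.
s = 6: P(6, 64) = 8128 and P(6, 65) = 8385; 8326 is not s-gonal.
s = 9: P(9, 49) = 8281 and P(9, 50) = 8625; 8326 is not s-gonal.
s = 10: P(10, 46) = 8326. ✓
s = 12: P(12, 41) = 8241 and P(12, 42) = 8652; 8326 is not s-gonal.
Hits: s ∈ {10} → 1.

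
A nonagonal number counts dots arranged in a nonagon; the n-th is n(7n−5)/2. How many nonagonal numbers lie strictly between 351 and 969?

6

The n-th nonagonal number is n(7n−5)/2.
Smallest index with value > 351: n = 11 (giving 396).
Largest index with value < 969: n = 16 (giving 856).
Indices 11 through 16: 6 terms.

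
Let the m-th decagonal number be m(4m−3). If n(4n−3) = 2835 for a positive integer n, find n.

Set n(4n−3) = 2835, giving 4n² − 3n − 2835 = 0.
The discriminant is 9 + 16·2835 = 45369, and √45369 = 213.
So n = (3 + 213) / 8 = 216/8 = 27.

27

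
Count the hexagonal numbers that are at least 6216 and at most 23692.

54

The n-th hexagonal number is n(2n−1).
Smallest index with value ≥ 6216: n = 56 (giving 6216).
Largest index with value ≤ 23692: n = 109 (giving 23653).
Indices 56 through 109: 54 terms.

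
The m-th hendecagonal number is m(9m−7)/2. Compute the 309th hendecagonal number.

428583

309·(9·309 − 7)/2 = 309·2774/2 = 309·1387 = 428583.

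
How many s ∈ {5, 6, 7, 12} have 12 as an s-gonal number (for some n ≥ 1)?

s = 5: P(5, 3) = 12. ✓
s = 6: P(6, 2) = 6 and P(6, 3) = 15; 12 is not s-gonal.
s = 7: P(7, 2) = 7 and P(7, 3) = 18; 12 is not s-gonal.
s = 12: P(12, 2) = 12. ✓
Hits: s ∈ {5, 12} → 2.

2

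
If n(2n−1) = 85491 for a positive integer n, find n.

207

Set n(2n−1) = 85491, giving 2n² − n − 85491 = 0.
The discriminant is 1 + 8·85491 = 683929, and √683929 = 827.
So n = (1 + 827) / 4 = 828/4 = 207.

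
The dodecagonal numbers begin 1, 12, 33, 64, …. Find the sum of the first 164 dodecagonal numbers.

Σ i(5i−4) = 5Σi² − 4Σi over i = 1..164.
Σi = 13530 and Σi² = 1483790.
5·1483790 − 4·13530 = 7364830.

7364830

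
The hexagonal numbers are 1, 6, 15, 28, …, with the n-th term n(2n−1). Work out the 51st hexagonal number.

The 51st hexagonal number is n(2n−1) with n = 51.
51·(2·51 − 1) = 51·101 = 5151.

5151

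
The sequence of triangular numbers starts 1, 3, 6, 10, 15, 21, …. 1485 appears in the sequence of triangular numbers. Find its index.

54

Set n(n+1)/2 = 1485, giving n² + n − 2970 = 0.
The discriminant is 1 + 8·1485 = 11881, and √11881 = 109.
So n = (-1 + 109) / 2 = 108/2 = 54.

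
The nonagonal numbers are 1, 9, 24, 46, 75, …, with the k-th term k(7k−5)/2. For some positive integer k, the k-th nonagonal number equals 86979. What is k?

158

Set n(7n−5)/2 = 86979, giving 7n² − 5n − 173958 = 0.
So n = (5 + 2207) / 14 = 2212/14 = 158.
Check: 158·(7·158 − 5)/2 = 86979. ✓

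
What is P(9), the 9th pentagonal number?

The 9th pentagonal number is n(3n−1)/2 with n = 9.
9·(3·9 − 1)/2 = 9·26/2 = 9·13 = 117.

117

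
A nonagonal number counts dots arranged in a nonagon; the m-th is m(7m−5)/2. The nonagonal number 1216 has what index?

Set n(7n−5)/2 = 1216, giving 7n² − 5n − 2432 = 0.
The discriminant is 25 + 56·1216 = 68121, and √68121 = 261.
So n = (5 + 261) / 14 = 266/14 = 19.

19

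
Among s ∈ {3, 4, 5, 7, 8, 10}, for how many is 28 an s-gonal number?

s = 3: P(3, 7) = 28. ✓
s = 4: P(4, 5) = 25 and P(4, 6) = 36; 28 is not s-gonal.
s = 5: P(5, 4) = 22 and P(5, 5) = 35; 28 is not s-gonal.
s = 7: P(7, 3) = 18 and P(7, 4) = 34; 28 is not s-gonal.
s = 8: P(8, 3) = 21 and P(8, 4) = 40; 28 is not s-gonal.
s = 10: P(10, 3) = 27 and P(10, 4) = 52; 28 is not s-gonal.
Hits: s ∈ {3} → 1.

1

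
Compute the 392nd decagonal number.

613480

The 392nd decagonal number is n(4n−3) with n = 392.
392·(4·392 − 3) = 392·1565 = 613480.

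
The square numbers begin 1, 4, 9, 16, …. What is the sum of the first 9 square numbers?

Σ_{i=1}^{9} i² = 9·10·19/6 = 285.

285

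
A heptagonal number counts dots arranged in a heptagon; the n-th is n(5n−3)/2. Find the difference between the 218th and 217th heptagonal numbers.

1086

Consecutive heptagonal numbers differ by 5n − 4: here 5·218 − 4 = 1086.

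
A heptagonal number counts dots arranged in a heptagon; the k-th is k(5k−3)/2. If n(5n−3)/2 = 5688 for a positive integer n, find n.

Set n(5n−3)/2 = 5688, giving 5n² − 3n − 11376 = 0.
So n = (3 + 477) / 10 = 480/10 = 48.
Check: 48·(5·48 − 3)/2 = 5688. ✓

48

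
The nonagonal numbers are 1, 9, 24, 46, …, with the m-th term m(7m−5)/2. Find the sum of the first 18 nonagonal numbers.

Σ i(7i−5)/2 = (7Σi² − 5Σi) / 2 over i = 1..18.
Σi = 171 and Σi² = 2109.
(7·2109 − 5·171) / 2 = 13908/2 = 6954.

6954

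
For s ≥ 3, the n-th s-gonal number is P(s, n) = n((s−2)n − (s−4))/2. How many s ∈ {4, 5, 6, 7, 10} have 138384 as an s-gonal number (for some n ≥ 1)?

s = 4: P(4, 372) = 138384. ✓
s = 5: P(5, 303) = 137562 and P(5, 304) = 138472; 138384 is not s-gonal.
s = 6: P(6, 263) = 138075 and P(6, 264) = 139128; 138384 is not s-gonal.
s = 7: P(7, 235) = 137710 and P(7, 236) = 138886; 138384 is not s-gonal.
s = 10: P(10, 186) = 137826 and P(10, 187) = 139315; 138384 is not s-gonal.
Hits: s ∈ {4} → 1.

1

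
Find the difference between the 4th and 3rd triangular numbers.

Consecutive triangular numbers differ by n: T_{4} − T_{3} = 4.

4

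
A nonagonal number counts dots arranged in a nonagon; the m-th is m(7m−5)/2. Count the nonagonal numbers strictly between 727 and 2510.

The n-th nonagonal number is n(7n−5)/2.
Smallest index with value > 727: n = 15 (giving 750).
Largest index with value < 2510: n = 27 (giving 2484).
Indices 15 through 27: 13 terms.

13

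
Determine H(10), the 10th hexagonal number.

10·(2·10 − 1) = 10·19 = 190.

190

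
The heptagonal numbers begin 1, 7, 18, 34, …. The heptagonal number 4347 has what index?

42

Set n(5n−3)/2 = 4347, giving 5n² − 3n − 8694 = 0.
So n = (3 + 417) / 10 = 420/10 = 42.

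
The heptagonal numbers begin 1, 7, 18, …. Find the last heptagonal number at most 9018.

8910

Solve n(5n−3)/2 ≤ 9018 for integer n.
n = 60 gives 8910 ≤ 9018, while n = 61 gives 9211 > 9018; so the answer is 8910.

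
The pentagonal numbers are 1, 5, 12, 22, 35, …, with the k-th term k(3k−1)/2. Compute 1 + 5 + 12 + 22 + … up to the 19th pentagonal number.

Σ i(3i−1)/2 = (3Σi² − Σi) / 2 over i = 1..19.
Σi = 190 and Σi² = 2470.
(3·2470 − 1·190) / 2 = 7220/2 = 3610.

3610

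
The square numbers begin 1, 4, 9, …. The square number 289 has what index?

We need n² = 289, so n = √289 = 17.

17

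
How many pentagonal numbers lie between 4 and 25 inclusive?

3

The n-th pentagonal number is n(3n−1)/2.
Smallest index with value ≥ 4: n = 2 (giving 5).
Largest index with value ≤ 25: n = 4 (giving 22).
Indices 2 through 4: 3 terms.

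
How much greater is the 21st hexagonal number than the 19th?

21·(2·21 − 1) = 861 and 19·(2·19 − 1) = 703.
Difference: 861 − 703 = 158.

158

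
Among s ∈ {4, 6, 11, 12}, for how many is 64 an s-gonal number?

s = 4: P(4, 8) = 64. ✓
s = 6: P(6, 5) = 45 and P(6, 6) = 66; 64 is not s-gonal.
s = 11: P(11, 4) = 58 and P(11, 5) = 95; 64 is not s-gonal.
s = 12: P(12, 4) = 64. ✓
Hits: s ∈ {4, 12} → 2.

2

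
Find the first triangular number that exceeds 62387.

62481

Solve n(n+1)/2 > 62387 for integer n.
The largest n with value ≤ 62387 is 352 (since 62128 ≤ 62387 < 62481), so the first above is n = 353, value 62481.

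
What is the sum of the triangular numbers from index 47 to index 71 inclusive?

44900

Σ i(i+1)/2 = (Σi² + Σi) / 2 over i = 47..71.
Σi = 2556 − 1081 = 1475 and Σi² = 121836 − 33511 = 88325.
(1·88325 + 1·1475) / 2 = 89800/2 = 44900.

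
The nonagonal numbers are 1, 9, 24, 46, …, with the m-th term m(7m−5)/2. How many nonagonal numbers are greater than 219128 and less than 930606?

The n-th nonagonal number is n(7n−5)/2.
Smallest index with value > 219128: n = 251 (giving 219876).
Largest index with value < 930606: n = 515 (giving 927000).
Indices 251 through 515: 265 terms.

265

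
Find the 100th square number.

10000

100² = 10000.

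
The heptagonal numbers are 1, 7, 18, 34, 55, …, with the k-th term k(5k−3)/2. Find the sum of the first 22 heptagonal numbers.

Σ i(5i−3)/2 = (5Σi² − 3Σi) / 2 over i = 1..22.
Σi = 253 and Σi² = 3795.
(5·3795 − 3·253) / 2 = 18216/2 = 9108.

9108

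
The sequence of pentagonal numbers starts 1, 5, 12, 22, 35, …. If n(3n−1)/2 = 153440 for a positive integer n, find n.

Set n(3n−1)/2 = 153440, giving 3n² − n − 306880 = 0.
The discriminant is 1 + 24·153440 = 3682561, and √3682561 = 1919.
So n = (1 + 1919) / 6 = 1920/6 = 320.
Check: 320·(3·320 − 1)/2 = 153440. ✓

320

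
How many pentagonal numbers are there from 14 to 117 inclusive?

The n-th pentagonal number is n(3n−1)/2.
Smallest index with value ≥ 14: n = 4 (giving 22).
Largest index with value ≤ 117: n = 9 (giving 117).
Indices 4 through 9: 6 terms.

6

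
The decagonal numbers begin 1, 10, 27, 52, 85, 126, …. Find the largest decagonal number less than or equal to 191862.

Solve n(4n−3) ≤ 191862 for integer n.
n = 219 gives 191187 ≤ 191862, while n = 220 gives 192940 > 191862; so the answer is 191187.

191187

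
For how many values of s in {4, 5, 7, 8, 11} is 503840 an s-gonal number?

1

s = 4: P(4, 709) = 502681 and P(4, 710) = 504100; 503840 is not s-gonal.
s = 5: P(5, 579) = 502572 and P(5, 580) = 504310; 503840 is not s-gonal.
s = 7: P(7, 449) = 503329 and P(7, 450) = 505575; 503840 is not s-gonal.
s = 8: P(8, 410) = 503480 and P(8, 411) = 505941; 503840 is not s-gonal.
s = 11: P(11, 335) = 503840. ✓
Hits: s ∈ {11} → 1.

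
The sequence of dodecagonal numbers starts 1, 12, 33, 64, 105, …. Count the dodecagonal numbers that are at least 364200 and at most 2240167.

The n-th dodecagonal number is n(5n−4).
Smallest index with value ≥ 364200: n = 271 (giving 366121).
Largest index with value ≤ 2240167: n = 669 (giving 2235129).
Indices 271 through 669: 399 terms.

399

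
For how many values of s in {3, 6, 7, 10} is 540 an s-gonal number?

s = 3: P(3, 32) = 528 and P(3, 33) = 561; 540 is not s-gonal.
s = 6: P(6, 16) = 496 and P(6, 17) = 561; 540 is not s-gonal.
s = 7: P(7, 15) = 540. ✓
s = 10: P(10, 12) = 540. ✓
Hits: s ∈ {7, 10} → 2.

2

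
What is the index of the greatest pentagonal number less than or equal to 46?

Solve n(3n−1)/2 ≤ 46 for integer n.
n = 5 gives 35 ≤ 46, while n = 6 gives 51 > 46; so the answer is index 5.

5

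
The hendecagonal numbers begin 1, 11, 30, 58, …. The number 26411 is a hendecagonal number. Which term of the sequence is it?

77

Set n(9n−7)/2 = 26411, giving 9n² − 7n − 52822 = 0.
So n = (7 + 1379) / 18 = 1386/18 = 77.
Check: 77·(9·77 − 7)/2 = 26411. ✓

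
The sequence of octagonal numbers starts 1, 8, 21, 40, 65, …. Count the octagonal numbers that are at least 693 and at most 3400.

The n-th octagonal number is n(3n−2).
Smallest index with value ≥ 693: n = 16 (giving 736).
Largest index with value ≤ 3400: n = 34 (giving 3400).
Indices 16 through 34: 19 terms.

19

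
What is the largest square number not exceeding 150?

Solve n² ≤ 150 for integer n.
n = 12 gives 144 ≤ 150, while n = 13 gives 169 > 150; so the answer is 144.

144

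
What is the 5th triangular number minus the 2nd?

5·6/2 = 15 and 2·3/2 = 3.
Difference: 15 − 3 = 12.

12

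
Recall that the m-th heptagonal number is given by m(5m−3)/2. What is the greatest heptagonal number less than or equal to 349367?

349129

Solve n(5n−3)/2 ≤ 349367 for integer n.
n = 374 gives 349129 ≤ 349367, while n = 375 gives 351000 > 349367; so the answer is 349129.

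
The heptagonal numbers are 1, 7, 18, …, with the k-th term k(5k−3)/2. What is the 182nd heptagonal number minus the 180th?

1807

182·(5·182 − 3)/2 = 82537 and 180·(5·180 − 3)/2 = 80730.
Difference: 82537 − 80730 = 1807.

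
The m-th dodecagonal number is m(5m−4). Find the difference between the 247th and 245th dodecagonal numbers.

4912

247·(5·247 − 4) = 304057 and 245·(5·245 − 4) = 299145.
Difference: 304057 − 299145 = 4912.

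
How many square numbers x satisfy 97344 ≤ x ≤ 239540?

The n-th square number is n².
Smallest index with value ≥ 97344: n = 312 (giving 97344).
Largest index with value ≤ 239540: n = 489 (giving 239121).
Indices 312 through 489: 178 terms.

178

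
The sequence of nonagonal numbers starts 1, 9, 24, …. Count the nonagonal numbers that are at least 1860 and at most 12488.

37

The n-th nonagonal number is n(7n−5)/2.
Smallest index with value ≥ 1860: n = 24 (giving 1956).
Largest index with value ≤ 12488: n = 60 (giving 12450).
Indices 24 through 60: 37 terms.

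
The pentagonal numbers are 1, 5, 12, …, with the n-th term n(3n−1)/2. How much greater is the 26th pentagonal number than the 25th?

Consecutive pentagonal numbers differ by 3n − 2: here 3·26 − 2 = 76.

76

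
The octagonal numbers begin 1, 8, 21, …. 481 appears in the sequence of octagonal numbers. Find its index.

Set n(3n−2) = 481, giving 3n² − 2n − 481 = 0.
So n = (2 + 76) / 6 = 78/6 = 13.
Check: 13·(3·13 − 2) = 481. ✓

13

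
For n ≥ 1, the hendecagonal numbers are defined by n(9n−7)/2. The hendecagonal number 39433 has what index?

Set n(9n−7)/2 = 39433, giving 9n² − 7n − 78866 = 0.
So n = (7 + 1685) / 18 = 1692/18 = 94.

94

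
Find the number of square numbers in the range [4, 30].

4

The n-th square number is n².
Smallest index with value ≥ 4: n = 2 (giving 4).
Largest index with value ≤ 30: n = 5 (giving 25).
Indices 2 through 5: 4 terms.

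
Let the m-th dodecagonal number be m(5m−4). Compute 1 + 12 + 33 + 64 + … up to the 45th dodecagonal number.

Σ i(5i−4) = 5Σi² − 4Σi over i = 1..45.
Σi = 1035 and Σi² = 31395.
5·31395 − 4·1035 = 152835.

152835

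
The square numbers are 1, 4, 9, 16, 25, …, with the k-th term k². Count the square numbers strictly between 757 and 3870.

35

The n-th square number is n².
Smallest index with value > 757: n = 28 (giving 784).
Largest index with value < 3870: n = 62 (giving 3844).
Indices 28 through 62: 35 terms.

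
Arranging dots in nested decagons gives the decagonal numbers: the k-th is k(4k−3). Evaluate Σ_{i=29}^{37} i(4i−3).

38553

Σ i(4i−3) = 4Σi² − 3Σi over i = 29..37.
Σi = 703 − 406 = 297 and Σi² = 17575 − 7714 = 9861.
4·9861 − 3·297 = 38553.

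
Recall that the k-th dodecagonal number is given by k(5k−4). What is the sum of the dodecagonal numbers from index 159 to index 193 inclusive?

5414010

Σ i(5i−4) = 5Σi² − 4Σi over i = 159..193.
Σi = 18721 − 12561 = 6160 and Σi² = 2415009 − 1327279 = 1087730.
5·1087730 − 4·6160 = 5414010.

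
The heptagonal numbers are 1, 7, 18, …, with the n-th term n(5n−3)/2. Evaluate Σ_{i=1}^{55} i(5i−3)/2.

140140

Σ i(5i−3)/2 = (5Σi² − 3Σi) / 2 over i = 1..55.
Σi = 1540 and Σi² = 56980.
(5·56980 − 3·1540) / 2 = 280280/2 = 140140.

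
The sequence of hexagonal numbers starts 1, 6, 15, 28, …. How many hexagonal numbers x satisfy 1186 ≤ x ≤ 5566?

29

The n-th hexagonal number is n(2n−1).
Smallest index with value ≥ 1186: n = 25 (giving 1225).
Largest index with value ≤ 5566: n = 53 (giving 5565).
Indices 25 through 53: 29 terms.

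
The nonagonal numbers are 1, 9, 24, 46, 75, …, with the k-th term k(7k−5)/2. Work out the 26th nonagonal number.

The 26th nonagonal number is n(7n−5)/2 with n = 26.
26·(7·26 − 5)/2 = 26·177/2 = 2301.

2301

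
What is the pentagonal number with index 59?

The 59th pentagonal number is n(3n−1)/2 with n = 59.
59·(3·59 − 1)/2 = 59·176/2 = 59·88 = 5192.

5192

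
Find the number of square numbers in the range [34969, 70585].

79

The n-th square number is n².
Smallest index with value ≥ 34969: n = 187 (giving 34969).
Largest index with value ≤ 70585: n = 265 (giving 70225).
Indices 187 through 265: 79 terms.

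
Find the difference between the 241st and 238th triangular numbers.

241·242/2 = 29161 and 238·239/2 = 28441.
Difference: 29161 − 28441 = 720.

720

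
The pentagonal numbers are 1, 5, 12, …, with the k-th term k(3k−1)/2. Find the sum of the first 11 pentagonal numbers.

Σ i(3i−1)/2 = (3Σi² − Σi) / 2 over i = 1..11.
Σi = 66 and Σi² = 506.
(3·506 − 1·66) / 2 = 1452/2 = 726.

726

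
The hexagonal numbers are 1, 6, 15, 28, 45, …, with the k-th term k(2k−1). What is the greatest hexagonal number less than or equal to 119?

Solve n(2n−1) ≤ 119 for integer n.
n = 7 gives 91 ≤ 119, while n = 8 gives 120 > 119; so the answer is 91.

91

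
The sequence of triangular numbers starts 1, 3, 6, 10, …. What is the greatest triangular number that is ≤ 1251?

1225

Solve n(n+1)/2 ≤ 1251 for integer n.
n = 49 gives 1225 ≤ 1251, while n = 50 gives 1275 > 1251; so the answer is 1225.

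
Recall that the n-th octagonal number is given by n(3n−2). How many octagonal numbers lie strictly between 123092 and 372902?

150

The n-th octagonal number is n(3n−2).
Smallest index with value > 123092: n = 203 (giving 123221).
Largest index with value < 372902: n = 352 (giving 371008).
Indices 203 through 352: 150 terms.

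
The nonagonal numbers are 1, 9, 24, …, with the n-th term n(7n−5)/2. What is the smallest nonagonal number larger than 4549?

4699

Solve n(7n−5)/2 > 4549 for integer n.
The largest n with value ≤ 4549 is 36 (since 4446 ≤ 4549 < 4699), so the first above is n = 37, value 4699.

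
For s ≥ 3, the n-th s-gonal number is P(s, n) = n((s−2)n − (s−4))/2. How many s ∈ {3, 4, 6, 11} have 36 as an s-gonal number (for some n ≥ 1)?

2

s = 3: P(3, 8) = 36. ✓
s = 4: P(4, 6) = 36. ✓
s = 6: P(6, 4) = 28 and P(6, 5) = 45; 36 is not s-gonal.
s = 11: P(11, 3) = 30 and P(11, 4) = 58; 36 is not s-gonal.
Hits: s ∈ {3, 4} → 2.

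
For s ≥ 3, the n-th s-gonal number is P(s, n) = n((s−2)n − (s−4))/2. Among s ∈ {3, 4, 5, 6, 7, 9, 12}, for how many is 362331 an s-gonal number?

s = 3: P(3, 850) = 361675 and P(3, 851) = 362526; 362331 is not s-gonal.
s = 4: P(4, 601) = 361201 and P(4, 602) = 362404; 362331 is not s-gonal.
s = 5: P(5, 491) = 361376 and P(5, 492) = 362850; 362331 is not s-gonal.
s = 6: P(6, 425) = 360825 and P(6, 426) = 362526; 362331 is not s-gonal.
s = 7: P(7, 381) = 362331. ✓
s = 9: P(9, 322) = 362089 and P(9, 323) = 364344; 362331 is not s-gonal.
s = 12: P(12, 269) = 360729 and P(12, 270) = 363420; 362331 is not s-gonal.
Hits: s ∈ {7} → 1.

1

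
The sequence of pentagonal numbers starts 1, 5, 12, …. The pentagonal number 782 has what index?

23

Set n(3n−1)/2 = 782, giving 3n² − n − 1564 = 0.
The discriminant is 1 + 24·782 = 18769, and √18769 = 137.
So n = (1 + 137) / 6 = 138/6 = 23.
Check: 23·(3·23 − 1)/2 = 782. ✓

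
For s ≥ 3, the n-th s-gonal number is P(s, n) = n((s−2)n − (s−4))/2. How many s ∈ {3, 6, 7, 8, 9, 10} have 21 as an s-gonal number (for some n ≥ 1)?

s = 3: P(3, 6) = 21. ✓
s = 6: P(6, 3) = 15 and P(6, 4) = 28; 21 is not s-gonal.
s = 7: P(7, 3) = 18 and P(7, 4) = 34; 21 is not s-gonal.
s = 8: P(8, 3) = 21. ✓
s = 9: P(9, 2) = 9 and P(9, 3) = 24; 21 is not s-gonal.
s = 10: P(10, 2) = 10 and P(10, 3) = 27; 21 is not s-gonal.
Hits: s ∈ {3, 8} → 2.

2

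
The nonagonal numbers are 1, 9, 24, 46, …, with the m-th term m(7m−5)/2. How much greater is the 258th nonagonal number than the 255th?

5379

258·(7·258 − 5)/2 = 232329 and 255·(7·255 − 5)/2 = 226950.
Difference: 232329 − 226950 = 5379.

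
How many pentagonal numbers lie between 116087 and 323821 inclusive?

186

The n-th pentagonal number is n(3n−1)/2.
Smallest index with value ≥ 116087: n = 279 (giving 116622).
Largest index with value ≤ 323821: n = 464 (giving 322712).
Indices 279 through 464: 186 terms.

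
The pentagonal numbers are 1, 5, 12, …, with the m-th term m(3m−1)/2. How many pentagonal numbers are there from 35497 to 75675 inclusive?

71

The n-th pentagonal number is n(3n−1)/2.
Smallest index with value ≥ 35497: n = 154 (giving 35497).
Largest index with value ≤ 75675: n = 224 (giving 75152).
Indices 154 through 224: 71 terms.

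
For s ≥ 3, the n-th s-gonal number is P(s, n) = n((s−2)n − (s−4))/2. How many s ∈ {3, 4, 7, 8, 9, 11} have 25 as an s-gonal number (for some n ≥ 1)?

s = 3: P(3, 6) = 21 and P(3, 7) = 28; 25 is not s-gonal.
s = 4: P(4, 5) = 25. ✓
s = 7: P(7, 3) = 18 and P(7, 4) = 34; 25 is not s-gonal.
s = 8: P(8, 3) = 21 and P(8, 4) = 40; 25 is not s-gonal.
s = 9: P(9, 3) = 24 and P(9, 4) = 46; 25 is not s-gonal.
s = 11: P(11, 2) = 11 and P(11, 3) = 30; 25 is not s-gonal.
Hits: s ∈ {4} → 1.

1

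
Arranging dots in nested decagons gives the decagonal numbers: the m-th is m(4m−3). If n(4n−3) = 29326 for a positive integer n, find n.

86

Set n(4n−3) = 29326, giving 4n² − 3n − 29326 = 0.
The discriminant is 9 + 16·29326 = 469225, and √469225 = 685.
So n = (3 + 685) / 8 = 688/8 = 86.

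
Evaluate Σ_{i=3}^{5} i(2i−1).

Σ i(2i−1) = 2Σi² − Σi over i = 3..5.
Σi = 15 − 3 = 12 and Σi² = 55 − 5 = 50.
2·50 − 1·12 = 88.

88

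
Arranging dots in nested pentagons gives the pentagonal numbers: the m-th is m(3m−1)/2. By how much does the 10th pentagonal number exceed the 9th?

28

Consecutive pentagonal numbers differ by 3n − 2: here 3·10 − 2 = 28.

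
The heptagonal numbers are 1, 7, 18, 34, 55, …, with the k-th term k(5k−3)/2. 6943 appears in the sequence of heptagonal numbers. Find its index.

53

Set n(5n−3)/2 = 6943, giving 5n² − 3n − 13886 = 0.
The discriminant is 9 + 40·6943 = 277729, and √277729 = 527.
So n = (3 + 527) / 10 = 530/10 = 53.
Check: 53·(5·53 − 3)/2 = 6943. ✓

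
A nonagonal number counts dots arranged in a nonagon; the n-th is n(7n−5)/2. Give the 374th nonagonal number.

488631

The 374th nonagonal number is n(7n−5)/2 with n = 374.
374·(7·374 − 5)/2 = 374·2613/2 = 488631.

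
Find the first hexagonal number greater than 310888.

311655

Solve n(2n−1) > 310888 for integer n.
The largest n with value ≤ 310888 is 394 (since 310078 ≤ 310888 < 311655), so the first above is n = 395, value 311655.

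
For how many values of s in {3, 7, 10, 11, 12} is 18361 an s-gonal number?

2

s = 3: P(3, 191) = 18336 and P(3, 192) = 18528; 18361 is not s-gonal.
s = 7: P(7, 86) = 18361. ✓
s = 10: P(10, 68) = 18292 and P(10, 69) = 18837; 18361 is not s-gonal.
s = 11: P(11, 64) = 18208 and P(11, 65) = 18785; 18361 is not s-gonal.
s = 12: P(12, 61) = 18361. ✓
Hits: s ∈ {7, 12} → 2.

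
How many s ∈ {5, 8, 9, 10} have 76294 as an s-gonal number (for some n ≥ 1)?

1

s = 5: P(5, 225) = 75825 and P(5, 226) = 76501; 76294 is not s-gonal.
s = 8: P(8, 159) = 75525 and P(8, 160) = 76480; 76294 is not s-gonal.
s = 9: P(9, 148) = 76294. ✓
s = 10: P(10, 138) = 75762 and P(10, 139) = 76867; 76294 is not s-gonal.
Hits: s ∈ {9} → 1.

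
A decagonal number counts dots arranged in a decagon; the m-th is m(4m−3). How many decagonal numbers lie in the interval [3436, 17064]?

The n-th decagonal number is n(4n−3).
Smallest index with value ≥ 3436: n = 30 (giving 3510).
Largest index with value ≤ 17064: n = 65 (giving 16705).
Indices 30 through 65: 36 terms.

36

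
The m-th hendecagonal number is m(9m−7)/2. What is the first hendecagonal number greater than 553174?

Solve n(9n−7)/2 > 553174 for integer n.
The largest n with value ≤ 553174 is 350 (since 550025 ≤ 553174 < 553176), so the first above is n = 351, value 553176.

553176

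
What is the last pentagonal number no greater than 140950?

Solve n(3n−1)/2 ≤ 140950 for integer n.
n = 306 gives 140301 ≤ 140950, while n = 307 gives 141220 > 140950; so the answer is 140301.

140301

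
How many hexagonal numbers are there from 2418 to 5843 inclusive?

19

The n-th hexagonal number is n(2n−1).
Smallest index with value ≥ 2418: n = 36 (giving 2556).
Largest index with value ≤ 5843: n = 54 (giving 5778).
Indices 36 through 54: 19 terms.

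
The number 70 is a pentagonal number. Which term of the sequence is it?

7

Set n(3n−1)/2 = 70, giving 3n² − n − 140 = 0.
The discriminant is 1 + 24·70 = 1681, and √1681 = 41.
So n = (1 + 41) / 6 = 42/6 = 7.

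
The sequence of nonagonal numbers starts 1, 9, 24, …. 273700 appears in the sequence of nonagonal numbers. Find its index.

280

Set n(7n−5)/2 = 273700, giving 7n² − 5n − 547400 = 0.
The discriminant is 25 + 56·273700 = 15327225, and √15327225 = 3915.
So n = (5 + 3915) / 14 = 3920/14 = 280.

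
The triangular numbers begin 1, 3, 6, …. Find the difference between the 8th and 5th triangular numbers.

8·9/2 = 36 and 5·6/2 = 15.
Difference: 36 − 15 = 21.

21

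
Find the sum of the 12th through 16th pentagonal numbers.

Σ i(3i−1)/2 = (3Σi² − Σi) / 2 over i = 12..16.
Σi = 136 − 66 = 70 and Σi² = 1496 − 506 = 990.
(3·990 − 1·70) / 2 = 2900/2 = 1450.

1450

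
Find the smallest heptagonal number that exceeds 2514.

Solve n(5n−3)/2 > 2514 for integer n.
The largest n with value ≤ 2514 is 32 (since 2512 ≤ 2514 < 2673), so the first above is n = 33, value 2673.

2673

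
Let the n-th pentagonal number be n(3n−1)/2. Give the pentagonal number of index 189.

The 189th pentagonal number is n(3n−1)/2 with n = 189.
189·(3·189 − 1)/2 = 189·566/2 = 189·283 = 53487.

53487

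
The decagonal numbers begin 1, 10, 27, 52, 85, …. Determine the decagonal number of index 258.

The 258th decagonal number is n(4n−3) with n = 258.
258·(4·258 − 3) = 258·1029 = 265482.

265482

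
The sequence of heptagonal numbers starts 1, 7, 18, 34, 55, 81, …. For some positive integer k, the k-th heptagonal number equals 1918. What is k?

28

Set n(5n−3)/2 = 1918, giving 5n² − 3n − 3836 = 0.
The discriminant is 9 + 40·1918 = 76729, and √76729 = 277.
So n = (3 + 277) / 10 = 280/10 = 28.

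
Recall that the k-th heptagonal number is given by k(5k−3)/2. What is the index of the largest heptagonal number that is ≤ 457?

13

Solve n(5n−3)/2 ≤ 457 for integer n.
n = 13 gives 403 ≤ 457, while n = 14 gives 469 > 457; so the answer is index 13.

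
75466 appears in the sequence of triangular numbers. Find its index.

388

Set n(n+1)/2 = 75466, giving n² + n − 150932 = 0.
So n = (-1 + 777) / 2 = 776/2 = 388.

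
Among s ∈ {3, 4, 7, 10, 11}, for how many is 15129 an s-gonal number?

1

s = 3: P(3, 173) = 15051 and P(3, 174) = 15225; 15129 is not s-gonal.
s = 4: P(4, 123) = 15129. ✓
s = 7: P(7, 78) = 15093 and P(7, 79) = 15484; 15129 is not s-gonal.
s = 10: P(10, 61) = 14701 and P(10, 62) = 15190; 15129 is not s-gonal.
s = 11: P(11, 58) = 14935 and P(11, 59) = 15458; 15129 is not s-gonal.
Hits: s ∈ {4} → 1.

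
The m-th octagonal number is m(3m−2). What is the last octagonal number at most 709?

645

Solve n(3n−2) ≤ 709 for integer n.
n = 15 gives 645 ≤ 709, while n = 16 gives 736 > 709; so the answer is 645.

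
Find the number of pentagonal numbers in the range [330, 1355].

The n-th pentagonal number is n(3n−1)/2.
Smallest index with value ≥ 330: n = 15 (giving 330).
Largest index with value ≤ 1355: n = 30 (giving 1335).
Indices 15 through 30: 16 terms.

16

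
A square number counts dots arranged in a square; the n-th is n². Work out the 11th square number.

11² = 121.

121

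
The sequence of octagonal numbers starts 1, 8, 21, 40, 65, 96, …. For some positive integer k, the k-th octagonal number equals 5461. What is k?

Set n(3n−2) = 5461, giving 3n² − 2n − 5461 = 0.
The discriminant is 4 + 12·5461 = 65536, and √65536 = 256.
So n = (2 + 256) / 6 = 258/6 = 43.

43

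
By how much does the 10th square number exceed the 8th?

36

10² = 100 and 8² = 64.
Difference: 100 − 64 = 36.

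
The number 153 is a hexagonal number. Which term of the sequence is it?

9

Set n(2n−1) = 153, giving 2n² − n − 153 = 0.
The discriminant is 1 + 8·153 = 1225, and √1225 = 35.
So n = (1 + 35) / 4 = 36/4 = 9.
Check: 9·(2·9 − 1) = 153. ✓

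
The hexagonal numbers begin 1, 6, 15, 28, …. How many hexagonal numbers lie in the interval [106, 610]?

10

The n-th hexagonal number is n(2n−1).
Smallest index with value ≥ 106: n = 8 (giving 120).
Largest index with value ≤ 610: n = 17 (giving 561).
Indices 8 through 17: 10 terms.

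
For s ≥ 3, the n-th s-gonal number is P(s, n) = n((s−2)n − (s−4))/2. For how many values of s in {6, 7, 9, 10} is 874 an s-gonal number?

1

s = 6: P(6, 21) = 861 and P(6, 22) = 946; 874 is not s-gonal.
s = 7: P(7, 19) = 874. ✓
s = 9: P(9, 16) = 856 and P(9, 17) = 969; 874 is not s-gonal.
s = 10: P(10, 15) = 855 and P(10, 16) = 976; 874 is not s-gonal.
Hits: s ∈ {7} → 1.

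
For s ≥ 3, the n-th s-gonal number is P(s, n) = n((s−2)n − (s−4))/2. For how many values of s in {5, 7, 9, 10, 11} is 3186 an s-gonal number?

s = 5: P(5, 46) = 3151 and P(5, 47) = 3290; 3186 is not s-gonal.
s = 7: P(7, 36) = 3186. ✓
s = 9: P(9, 30) = 3075 and P(9, 31) = 3286; 3186 is not s-gonal.
s = 10: P(10, 28) = 3052 and P(10, 29) = 3277; 3186 is not s-gonal.
s = 11: P(11, 27) = 3186. ✓
Hits: s ∈ {7, 11} → 2.

2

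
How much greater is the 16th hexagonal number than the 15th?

Consecutive hexagonal numbers differ by 4n − 3: here 4·16 − 3 = 61.

61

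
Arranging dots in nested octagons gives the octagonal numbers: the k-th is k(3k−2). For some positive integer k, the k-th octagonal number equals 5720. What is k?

Set n(3n−2) = 5720, giving 3n² − 2n − 5720 = 0.
The discriminant is 4 + 12·5720 = 68644, and √68644 = 262.
So n = (2 + 262) / 6 = 264/6 = 44.

44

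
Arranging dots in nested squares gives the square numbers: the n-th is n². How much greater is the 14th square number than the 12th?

14² = 196 and 12² = 144.
Difference: 196 − 144 = 52.

52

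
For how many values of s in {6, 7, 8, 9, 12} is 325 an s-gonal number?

s = 6: P(6, 13) = 325. ✓
s = 7: P(7, 11) = 286 and P(7, 12) = 342; 325 is not s-gonal.
s = 8: P(8, 10) = 280 and P(8, 11) = 341; 325 is not s-gonal.
s = 9: P(9, 10) = 325. ✓
s = 12: P(12, 8) = 288 and P(12, 9) = 369; 325 is not s-gonal.
Hits: s ∈ {6, 9} → 2.

2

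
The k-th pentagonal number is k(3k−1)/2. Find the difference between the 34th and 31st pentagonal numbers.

34·(3·34 − 1)/2 = 1717 and 31·(3·31 − 1)/2 = 1426.
Difference: 1717 − 1426 = 291.

291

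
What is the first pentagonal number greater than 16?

Solve n(3n−1)/2 > 16 for integer n.
The largest n with value ≤ 16 is 3 (since 12 ≤ 16 < 22), so the first above is n = 4, value 22.

22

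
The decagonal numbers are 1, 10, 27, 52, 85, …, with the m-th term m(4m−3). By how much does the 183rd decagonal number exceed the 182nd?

1457

Consecutive decagonal numbers differ by 8n − 7: here 8·183 − 7 = 1457.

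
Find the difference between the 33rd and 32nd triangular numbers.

33

Consecutive triangular numbers differ by n: T_{33} − T_{32} = 33.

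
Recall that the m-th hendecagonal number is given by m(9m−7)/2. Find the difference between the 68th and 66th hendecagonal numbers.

68·(9·68 − 7)/2 = 20570 and 66·(9·66 − 7)/2 = 19371.
Difference: 20570 − 19371 = 1199.

1199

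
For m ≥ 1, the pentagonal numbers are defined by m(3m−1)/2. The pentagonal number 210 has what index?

Set n(3n−1)/2 = 210, giving 3n² − n − 420 = 0.
The discriminant is 1 + 24·210 = 5041, and √5041 = 71.
So n = (1 + 71) / 6 = 72/6 = 12.
Check: 12·(3·12 − 1)/2 = 210. ✓

12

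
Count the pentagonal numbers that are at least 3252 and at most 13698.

49

The n-th pentagonal number is n(3n−1)/2.
Smallest index with value ≥ 3252: n = 47 (giving 3290).
Largest index with value ≤ 13698: n = 95 (giving 13490).
Indices 47 through 95: 49 terms.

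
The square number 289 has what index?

17

We need n² = 289, so n = √289 = 17.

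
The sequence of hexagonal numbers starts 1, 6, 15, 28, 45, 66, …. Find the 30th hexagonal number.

1770

The 30th hexagonal number is n(2n−1) with n = 30.
30·(2·30 − 1) = 30·59 = 1770.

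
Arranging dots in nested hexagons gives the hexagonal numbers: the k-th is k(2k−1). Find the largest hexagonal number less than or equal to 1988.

1891

Solve n(2n−1) ≤ 1988 for integer n.
n = 31 gives 1891 ≤ 1988, while n = 32 gives 2016 > 1988; so the answer is 1891.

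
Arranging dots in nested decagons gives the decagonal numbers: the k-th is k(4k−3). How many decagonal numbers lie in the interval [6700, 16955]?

24

The n-th decagonal number is n(4n−3).
Smallest index with value ≥ 6700: n = 42 (giving 6930).
Largest index with value ≤ 16955: n = 65 (giving 16705).
Indices 42 through 65: 24 terms.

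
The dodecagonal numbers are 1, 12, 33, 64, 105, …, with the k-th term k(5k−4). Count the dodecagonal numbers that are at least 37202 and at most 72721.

The n-th dodecagonal number is n(5n−4).
Smallest index with value ≥ 37202: n = 87 (giving 37497).
Largest index with value ≤ 72721: n = 121 (giving 72721).
Indices 87 through 121: 35 terms.

35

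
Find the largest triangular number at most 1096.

Solve n(n+1)/2 ≤ 1096 for integer n.
n = 46 gives 1081 ≤ 1096, while n = 47 gives 1128 > 1096; so the answer is 1081.

1081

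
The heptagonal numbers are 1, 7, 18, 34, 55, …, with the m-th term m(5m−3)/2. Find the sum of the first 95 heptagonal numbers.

Σ i(5i−3)/2 = (5Σi² − 3Σi) / 2 over i = 1..95.
Σi = 4560 and Σi² = 290320.
(5·290320 − 3·4560) / 2 = 1437920/2 = 718960.

718960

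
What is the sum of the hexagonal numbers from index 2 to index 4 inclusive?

Σ i(2i−1) = 2Σi² − Σi over i = 2..4.
Σi = 10 − 1 = 9 and Σi² = 30 − 1 = 29.
2·29 − 1·9 = 49.

49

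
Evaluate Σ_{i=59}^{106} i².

Σ_{i=59}^{106} i² = 402641 − 66729 = 335912.

335912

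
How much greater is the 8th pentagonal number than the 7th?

Consecutive pentagonal numbers differ by 3n − 2: here 3·8 − 2 = 22.

22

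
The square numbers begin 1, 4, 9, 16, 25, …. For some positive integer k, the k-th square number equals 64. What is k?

8

We need n² = 64, so n = √64 = 8.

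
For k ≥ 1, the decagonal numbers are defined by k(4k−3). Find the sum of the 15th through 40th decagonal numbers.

82355

Σ i(4i−3) = 4Σi² − 3Σi over i = 15..40.
Σi = 820 − 105 = 715 and Σi² = 22140 − 1015 = 21125.
4·21125 − 3·715 = 82355.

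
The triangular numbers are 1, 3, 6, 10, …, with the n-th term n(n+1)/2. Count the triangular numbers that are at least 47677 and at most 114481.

The n-th triangular number is n(n+1)/2.
Smallest index with value ≥ 47677: n = 309 (giving 47895).
Largest index with value ≤ 114481: n = 478 (giving 114481).
Indices 309 through 478: 170 terms.

170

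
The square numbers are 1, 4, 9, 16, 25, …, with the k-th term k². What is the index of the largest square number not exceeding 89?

9

Solve n² ≤ 89 for integer n.
n = 9 gives 81 ≤ 89, while n = 10 gives 100 > 89; so the answer is index 9.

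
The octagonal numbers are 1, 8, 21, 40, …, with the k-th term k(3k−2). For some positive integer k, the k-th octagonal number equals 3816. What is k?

36

Set n(3n−2) = 3816, giving 3n² − 2n − 3816 = 0.
The discriminant is 4 + 12·3816 = 45796, and √45796 = 214.
So n = (2 + 214) / 6 = 216/6 = 36.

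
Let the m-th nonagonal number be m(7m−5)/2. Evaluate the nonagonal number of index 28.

2674

The 28th nonagonal number is n(7n−5)/2 with n = 28.
28·(7·28 − 5)/2 = 28·191/2 = 2674.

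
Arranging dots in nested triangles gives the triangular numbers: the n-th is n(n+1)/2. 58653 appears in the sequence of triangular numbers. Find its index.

342

Set n(n+1)/2 = 58653, giving n² + n − 117306 = 0.
The discriminant is 1 + 8·58653 = 469225, and √469225 = 685.
So n = (-1 + 685) / 2 = 684/2 = 342.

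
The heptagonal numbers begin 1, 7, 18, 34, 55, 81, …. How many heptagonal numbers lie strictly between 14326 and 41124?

52

The n-th heptagonal number is n(5n−3)/2.
Smallest index with value > 14326: n = 77 (giving 14707).
Largest index with value < 41124: n = 128 (giving 40768).
Indices 77 through 128: 52 terms.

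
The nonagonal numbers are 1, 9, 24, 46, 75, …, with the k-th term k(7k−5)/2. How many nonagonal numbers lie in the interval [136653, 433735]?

The n-th nonagonal number is n(7n−5)/2.
Smallest index with value ≥ 136653: n = 198 (giving 136719).
Largest index with value ≤ 433735: n = 352 (giving 432784).
Indices 198 through 352: 155 terms.

155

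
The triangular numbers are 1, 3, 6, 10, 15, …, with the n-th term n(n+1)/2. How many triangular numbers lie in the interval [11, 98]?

The n-th triangular number is n(n+1)/2.
Smallest index with value ≥ 11: n = 5 (giving 15).
Largest index with value ≤ 98: n = 13 (giving 91).
Indices 5 through 13: 9 terms.

9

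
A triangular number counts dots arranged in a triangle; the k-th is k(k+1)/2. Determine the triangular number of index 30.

465

The 30th triangular number is n(n+1)/2 with n = 30.
30·31/2 = 930/2 = 465.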